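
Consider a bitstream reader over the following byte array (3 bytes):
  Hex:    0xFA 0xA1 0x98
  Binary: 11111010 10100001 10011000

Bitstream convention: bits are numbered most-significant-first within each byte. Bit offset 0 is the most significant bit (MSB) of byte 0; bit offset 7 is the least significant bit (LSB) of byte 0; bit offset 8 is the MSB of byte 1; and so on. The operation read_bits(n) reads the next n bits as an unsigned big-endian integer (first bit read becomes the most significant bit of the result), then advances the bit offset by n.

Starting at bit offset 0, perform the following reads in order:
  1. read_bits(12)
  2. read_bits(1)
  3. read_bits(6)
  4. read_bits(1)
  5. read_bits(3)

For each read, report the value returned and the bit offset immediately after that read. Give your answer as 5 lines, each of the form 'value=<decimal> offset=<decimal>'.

Read 1: bits[0:12] width=12 -> value=4010 (bin 111110101010); offset now 12 = byte 1 bit 4; 12 bits remain
Read 2: bits[12:13] width=1 -> value=0 (bin 0); offset now 13 = byte 1 bit 5; 11 bits remain
Read 3: bits[13:19] width=6 -> value=12 (bin 001100); offset now 19 = byte 2 bit 3; 5 bits remain
Read 4: bits[19:20] width=1 -> value=1 (bin 1); offset now 20 = byte 2 bit 4; 4 bits remain
Read 5: bits[20:23] width=3 -> value=4 (bin 100); offset now 23 = byte 2 bit 7; 1 bits remain

Answer: value=4010 offset=12
value=0 offset=13
value=12 offset=19
value=1 offset=20
value=4 offset=23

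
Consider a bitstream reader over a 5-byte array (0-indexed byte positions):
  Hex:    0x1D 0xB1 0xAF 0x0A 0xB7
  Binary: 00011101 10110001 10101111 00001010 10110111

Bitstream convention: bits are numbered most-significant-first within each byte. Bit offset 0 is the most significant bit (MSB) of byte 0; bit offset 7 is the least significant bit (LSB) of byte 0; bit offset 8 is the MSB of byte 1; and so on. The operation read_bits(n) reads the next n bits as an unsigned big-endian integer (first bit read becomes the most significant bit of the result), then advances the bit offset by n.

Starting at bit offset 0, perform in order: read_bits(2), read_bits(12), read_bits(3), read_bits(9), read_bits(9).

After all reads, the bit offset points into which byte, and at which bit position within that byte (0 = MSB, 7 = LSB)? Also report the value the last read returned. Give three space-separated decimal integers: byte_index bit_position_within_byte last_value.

Answer: 4 3 85

Derivation:
Read 1: bits[0:2] width=2 -> value=0 (bin 00); offset now 2 = byte 0 bit 2; 38 bits remain
Read 2: bits[2:14] width=12 -> value=1900 (bin 011101101100); offset now 14 = byte 1 bit 6; 26 bits remain
Read 3: bits[14:17] width=3 -> value=3 (bin 011); offset now 17 = byte 2 bit 1; 23 bits remain
Read 4: bits[17:26] width=9 -> value=188 (bin 010111100); offset now 26 = byte 3 bit 2; 14 bits remain
Read 5: bits[26:35] width=9 -> value=85 (bin 001010101); offset now 35 = byte 4 bit 3; 5 bits remain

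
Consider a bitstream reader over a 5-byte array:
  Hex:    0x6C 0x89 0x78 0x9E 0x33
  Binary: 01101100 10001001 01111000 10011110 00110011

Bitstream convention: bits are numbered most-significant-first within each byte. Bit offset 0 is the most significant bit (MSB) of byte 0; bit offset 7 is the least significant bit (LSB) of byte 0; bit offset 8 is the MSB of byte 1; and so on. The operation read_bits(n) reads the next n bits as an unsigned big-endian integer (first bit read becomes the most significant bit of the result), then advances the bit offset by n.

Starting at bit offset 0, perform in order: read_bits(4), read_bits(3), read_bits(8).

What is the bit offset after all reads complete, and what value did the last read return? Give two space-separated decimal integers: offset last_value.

Answer: 15 68

Derivation:
Read 1: bits[0:4] width=4 -> value=6 (bin 0110); offset now 4 = byte 0 bit 4; 36 bits remain
Read 2: bits[4:7] width=3 -> value=6 (bin 110); offset now 7 = byte 0 bit 7; 33 bits remain
Read 3: bits[7:15] width=8 -> value=68 (bin 01000100); offset now 15 = byte 1 bit 7; 25 bits remain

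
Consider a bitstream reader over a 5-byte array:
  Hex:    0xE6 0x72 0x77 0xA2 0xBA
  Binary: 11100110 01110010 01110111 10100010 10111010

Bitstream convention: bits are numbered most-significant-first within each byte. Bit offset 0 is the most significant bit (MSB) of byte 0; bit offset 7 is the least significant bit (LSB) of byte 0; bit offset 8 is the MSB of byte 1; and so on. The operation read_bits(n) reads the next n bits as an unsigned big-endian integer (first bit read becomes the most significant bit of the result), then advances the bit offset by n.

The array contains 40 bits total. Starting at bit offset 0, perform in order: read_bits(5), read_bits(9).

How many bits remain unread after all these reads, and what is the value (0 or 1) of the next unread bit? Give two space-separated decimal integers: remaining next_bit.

Answer: 26 1

Derivation:
Read 1: bits[0:5] width=5 -> value=28 (bin 11100); offset now 5 = byte 0 bit 5; 35 bits remain
Read 2: bits[5:14] width=9 -> value=412 (bin 110011100); offset now 14 = byte 1 bit 6; 26 bits remain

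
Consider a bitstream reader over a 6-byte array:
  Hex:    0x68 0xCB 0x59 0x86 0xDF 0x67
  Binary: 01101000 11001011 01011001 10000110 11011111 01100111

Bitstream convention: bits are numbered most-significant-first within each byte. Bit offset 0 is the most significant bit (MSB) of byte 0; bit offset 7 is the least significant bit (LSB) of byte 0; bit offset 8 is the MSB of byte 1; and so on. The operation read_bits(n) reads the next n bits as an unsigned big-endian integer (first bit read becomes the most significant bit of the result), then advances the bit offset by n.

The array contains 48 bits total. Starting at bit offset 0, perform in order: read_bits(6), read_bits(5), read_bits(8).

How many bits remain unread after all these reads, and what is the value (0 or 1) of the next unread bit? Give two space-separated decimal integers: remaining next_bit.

Answer: 29 1

Derivation:
Read 1: bits[0:6] width=6 -> value=26 (bin 011010); offset now 6 = byte 0 bit 6; 42 bits remain
Read 2: bits[6:11] width=5 -> value=6 (bin 00110); offset now 11 = byte 1 bit 3; 37 bits remain
Read 3: bits[11:19] width=8 -> value=90 (bin 01011010); offset now 19 = byte 2 bit 3; 29 bits remain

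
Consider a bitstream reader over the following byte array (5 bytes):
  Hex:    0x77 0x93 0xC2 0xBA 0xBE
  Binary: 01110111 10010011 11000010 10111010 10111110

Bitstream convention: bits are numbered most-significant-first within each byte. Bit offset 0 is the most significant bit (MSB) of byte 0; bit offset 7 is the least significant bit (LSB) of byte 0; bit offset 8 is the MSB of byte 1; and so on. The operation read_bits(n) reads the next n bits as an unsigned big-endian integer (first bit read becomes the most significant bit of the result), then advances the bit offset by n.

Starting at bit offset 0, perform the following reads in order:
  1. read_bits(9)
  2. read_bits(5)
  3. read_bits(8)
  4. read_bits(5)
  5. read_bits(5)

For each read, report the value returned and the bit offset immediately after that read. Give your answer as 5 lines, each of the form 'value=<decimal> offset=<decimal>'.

Read 1: bits[0:9] width=9 -> value=239 (bin 011101111); offset now 9 = byte 1 bit 1; 31 bits remain
Read 2: bits[9:14] width=5 -> value=4 (bin 00100); offset now 14 = byte 1 bit 6; 26 bits remain
Read 3: bits[14:22] width=8 -> value=240 (bin 11110000); offset now 22 = byte 2 bit 6; 18 bits remain
Read 4: bits[22:27] width=5 -> value=21 (bin 10101); offset now 27 = byte 3 bit 3; 13 bits remain
Read 5: bits[27:32] width=5 -> value=26 (bin 11010); offset now 32 = byte 4 bit 0; 8 bits remain

Answer: value=239 offset=9
value=4 offset=14
value=240 offset=22
value=21 offset=27
value=26 offset=32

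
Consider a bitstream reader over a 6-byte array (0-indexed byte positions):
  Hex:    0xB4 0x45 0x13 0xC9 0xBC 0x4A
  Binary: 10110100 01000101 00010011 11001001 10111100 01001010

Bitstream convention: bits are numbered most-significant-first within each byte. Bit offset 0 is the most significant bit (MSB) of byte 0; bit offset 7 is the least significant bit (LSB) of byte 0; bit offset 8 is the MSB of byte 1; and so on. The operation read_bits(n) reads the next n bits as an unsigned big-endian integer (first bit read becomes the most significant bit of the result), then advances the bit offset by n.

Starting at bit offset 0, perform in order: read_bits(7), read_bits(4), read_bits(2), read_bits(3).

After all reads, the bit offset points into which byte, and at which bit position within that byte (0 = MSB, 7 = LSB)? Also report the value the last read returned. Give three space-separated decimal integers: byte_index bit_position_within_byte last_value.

Answer: 2 0 5

Derivation:
Read 1: bits[0:7] width=7 -> value=90 (bin 1011010); offset now 7 = byte 0 bit 7; 41 bits remain
Read 2: bits[7:11] width=4 -> value=2 (bin 0010); offset now 11 = byte 1 bit 3; 37 bits remain
Read 3: bits[11:13] width=2 -> value=0 (bin 00); offset now 13 = byte 1 bit 5; 35 bits remain
Read 4: bits[13:16] width=3 -> value=5 (bin 101); offset now 16 = byte 2 bit 0; 32 bits remain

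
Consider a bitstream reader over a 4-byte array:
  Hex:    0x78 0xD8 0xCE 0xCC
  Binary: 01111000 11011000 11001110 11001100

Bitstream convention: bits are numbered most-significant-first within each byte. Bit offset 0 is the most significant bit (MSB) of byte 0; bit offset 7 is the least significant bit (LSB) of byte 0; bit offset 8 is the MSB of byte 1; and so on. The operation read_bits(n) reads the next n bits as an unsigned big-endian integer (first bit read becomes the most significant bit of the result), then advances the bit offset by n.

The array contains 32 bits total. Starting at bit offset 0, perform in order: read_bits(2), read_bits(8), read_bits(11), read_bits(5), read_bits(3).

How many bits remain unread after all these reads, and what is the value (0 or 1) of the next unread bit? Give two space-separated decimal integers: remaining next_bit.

Answer: 3 1

Derivation:
Read 1: bits[0:2] width=2 -> value=1 (bin 01); offset now 2 = byte 0 bit 2; 30 bits remain
Read 2: bits[2:10] width=8 -> value=227 (bin 11100011); offset now 10 = byte 1 bit 2; 22 bits remain
Read 3: bits[10:21] width=11 -> value=793 (bin 01100011001); offset now 21 = byte 2 bit 5; 11 bits remain
Read 4: bits[21:26] width=5 -> value=27 (bin 11011); offset now 26 = byte 3 bit 2; 6 bits remain
Read 5: bits[26:29] width=3 -> value=1 (bin 001); offset now 29 = byte 3 bit 5; 3 bits remain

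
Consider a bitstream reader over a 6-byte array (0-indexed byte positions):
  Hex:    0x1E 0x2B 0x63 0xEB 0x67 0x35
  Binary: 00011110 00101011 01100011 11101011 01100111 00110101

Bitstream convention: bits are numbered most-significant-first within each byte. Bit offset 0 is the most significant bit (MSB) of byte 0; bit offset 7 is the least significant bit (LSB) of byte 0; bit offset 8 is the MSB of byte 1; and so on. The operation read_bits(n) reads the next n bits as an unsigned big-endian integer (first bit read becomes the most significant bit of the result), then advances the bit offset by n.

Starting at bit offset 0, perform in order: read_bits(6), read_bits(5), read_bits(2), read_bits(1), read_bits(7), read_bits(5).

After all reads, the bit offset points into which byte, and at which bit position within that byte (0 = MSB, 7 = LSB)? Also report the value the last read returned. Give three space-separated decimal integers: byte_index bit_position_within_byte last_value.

Read 1: bits[0:6] width=6 -> value=7 (bin 000111); offset now 6 = byte 0 bit 6; 42 bits remain
Read 2: bits[6:11] width=5 -> value=17 (bin 10001); offset now 11 = byte 1 bit 3; 37 bits remain
Read 3: bits[11:13] width=2 -> value=1 (bin 01); offset now 13 = byte 1 bit 5; 35 bits remain
Read 4: bits[13:14] width=1 -> value=0 (bin 0); offset now 14 = byte 1 bit 6; 34 bits remain
Read 5: bits[14:21] width=7 -> value=108 (bin 1101100); offset now 21 = byte 2 bit 5; 27 bits remain
Read 6: bits[21:26] width=5 -> value=15 (bin 01111); offset now 26 = byte 3 bit 2; 22 bits remain

Answer: 3 2 15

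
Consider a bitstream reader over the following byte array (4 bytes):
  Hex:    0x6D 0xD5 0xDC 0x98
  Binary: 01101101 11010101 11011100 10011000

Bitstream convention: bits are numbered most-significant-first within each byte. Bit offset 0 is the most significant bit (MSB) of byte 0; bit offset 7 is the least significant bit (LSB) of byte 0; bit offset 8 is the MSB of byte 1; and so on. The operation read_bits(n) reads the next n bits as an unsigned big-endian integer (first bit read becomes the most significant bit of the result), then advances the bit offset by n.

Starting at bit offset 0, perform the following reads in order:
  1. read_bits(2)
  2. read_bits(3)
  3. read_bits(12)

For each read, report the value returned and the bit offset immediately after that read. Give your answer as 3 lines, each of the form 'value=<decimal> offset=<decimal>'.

Read 1: bits[0:2] width=2 -> value=1 (bin 01); offset now 2 = byte 0 bit 2; 30 bits remain
Read 2: bits[2:5] width=3 -> value=5 (bin 101); offset now 5 = byte 0 bit 5; 27 bits remain
Read 3: bits[5:17] width=12 -> value=2987 (bin 101110101011); offset now 17 = byte 2 bit 1; 15 bits remain

Answer: value=1 offset=2
value=5 offset=5
value=2987 offset=17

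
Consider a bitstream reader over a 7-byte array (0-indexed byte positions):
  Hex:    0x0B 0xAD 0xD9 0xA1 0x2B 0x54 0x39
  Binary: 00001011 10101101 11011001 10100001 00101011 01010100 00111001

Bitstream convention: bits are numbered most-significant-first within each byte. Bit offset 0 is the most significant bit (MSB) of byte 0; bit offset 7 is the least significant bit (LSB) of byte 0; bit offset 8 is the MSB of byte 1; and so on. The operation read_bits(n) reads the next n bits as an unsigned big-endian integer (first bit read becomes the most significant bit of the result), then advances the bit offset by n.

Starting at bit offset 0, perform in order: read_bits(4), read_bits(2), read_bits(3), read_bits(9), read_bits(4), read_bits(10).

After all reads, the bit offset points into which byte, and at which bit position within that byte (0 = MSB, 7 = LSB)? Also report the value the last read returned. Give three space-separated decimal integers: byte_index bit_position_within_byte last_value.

Answer: 4 0 417

Derivation:
Read 1: bits[0:4] width=4 -> value=0 (bin 0000); offset now 4 = byte 0 bit 4; 52 bits remain
Read 2: bits[4:6] width=2 -> value=2 (bin 10); offset now 6 = byte 0 bit 6; 50 bits remain
Read 3: bits[6:9] width=3 -> value=7 (bin 111); offset now 9 = byte 1 bit 1; 47 bits remain
Read 4: bits[9:18] width=9 -> value=183 (bin 010110111); offset now 18 = byte 2 bit 2; 38 bits remain
Read 5: bits[18:22] width=4 -> value=6 (bin 0110); offset now 22 = byte 2 bit 6; 34 bits remain
Read 6: bits[22:32] width=10 -> value=417 (bin 0110100001); offset now 32 = byte 4 bit 0; 24 bits remain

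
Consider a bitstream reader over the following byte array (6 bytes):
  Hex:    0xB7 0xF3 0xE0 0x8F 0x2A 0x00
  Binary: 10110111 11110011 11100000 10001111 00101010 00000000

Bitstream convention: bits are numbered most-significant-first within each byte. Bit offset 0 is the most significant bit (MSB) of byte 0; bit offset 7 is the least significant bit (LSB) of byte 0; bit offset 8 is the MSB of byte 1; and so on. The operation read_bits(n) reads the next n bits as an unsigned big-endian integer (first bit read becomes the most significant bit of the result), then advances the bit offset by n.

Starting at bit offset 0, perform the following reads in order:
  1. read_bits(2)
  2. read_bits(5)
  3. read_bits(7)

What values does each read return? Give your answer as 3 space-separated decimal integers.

Answer: 2 27 124

Derivation:
Read 1: bits[0:2] width=2 -> value=2 (bin 10); offset now 2 = byte 0 bit 2; 46 bits remain
Read 2: bits[2:7] width=5 -> value=27 (bin 11011); offset now 7 = byte 0 bit 7; 41 bits remain
Read 3: bits[7:14] width=7 -> value=124 (bin 1111100); offset now 14 = byte 1 bit 6; 34 bits remain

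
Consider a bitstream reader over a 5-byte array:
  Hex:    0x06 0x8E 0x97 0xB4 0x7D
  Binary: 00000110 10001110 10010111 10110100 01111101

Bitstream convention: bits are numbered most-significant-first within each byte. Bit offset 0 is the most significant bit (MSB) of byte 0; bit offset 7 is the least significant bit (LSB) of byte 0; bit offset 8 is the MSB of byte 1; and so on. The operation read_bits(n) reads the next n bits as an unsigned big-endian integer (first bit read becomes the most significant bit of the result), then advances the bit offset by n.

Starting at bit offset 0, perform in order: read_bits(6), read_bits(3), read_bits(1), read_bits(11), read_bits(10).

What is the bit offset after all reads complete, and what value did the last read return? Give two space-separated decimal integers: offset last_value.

Answer: 31 986

Derivation:
Read 1: bits[0:6] width=6 -> value=1 (bin 000001); offset now 6 = byte 0 bit 6; 34 bits remain
Read 2: bits[6:9] width=3 -> value=5 (bin 101); offset now 9 = byte 1 bit 1; 31 bits remain
Read 3: bits[9:10] width=1 -> value=0 (bin 0); offset now 10 = byte 1 bit 2; 30 bits remain
Read 4: bits[10:21] width=11 -> value=466 (bin 00111010010); offset now 21 = byte 2 bit 5; 19 bits remain
Read 5: bits[21:31] width=10 -> value=986 (bin 1111011010); offset now 31 = byte 3 bit 7; 9 bits remain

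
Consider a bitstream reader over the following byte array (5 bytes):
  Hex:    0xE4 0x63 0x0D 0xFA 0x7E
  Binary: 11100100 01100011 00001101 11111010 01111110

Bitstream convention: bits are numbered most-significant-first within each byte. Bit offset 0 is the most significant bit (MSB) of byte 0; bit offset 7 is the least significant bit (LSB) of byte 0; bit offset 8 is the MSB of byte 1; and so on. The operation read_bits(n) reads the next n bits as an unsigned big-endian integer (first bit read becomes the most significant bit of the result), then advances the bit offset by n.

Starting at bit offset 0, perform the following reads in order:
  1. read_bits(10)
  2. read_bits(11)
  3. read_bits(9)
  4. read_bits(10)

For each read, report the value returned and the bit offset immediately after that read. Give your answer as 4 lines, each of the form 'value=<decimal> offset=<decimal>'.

Answer: value=913 offset=10
value=1121 offset=21
value=382 offset=30
value=638 offset=40

Derivation:
Read 1: bits[0:10] width=10 -> value=913 (bin 1110010001); offset now 10 = byte 1 bit 2; 30 bits remain
Read 2: bits[10:21] width=11 -> value=1121 (bin 10001100001); offset now 21 = byte 2 bit 5; 19 bits remain
Read 3: bits[21:30] width=9 -> value=382 (bin 101111110); offset now 30 = byte 3 bit 6; 10 bits remain
Read 4: bits[30:40] width=10 -> value=638 (bin 1001111110); offset now 40 = byte 5 bit 0; 0 bits remain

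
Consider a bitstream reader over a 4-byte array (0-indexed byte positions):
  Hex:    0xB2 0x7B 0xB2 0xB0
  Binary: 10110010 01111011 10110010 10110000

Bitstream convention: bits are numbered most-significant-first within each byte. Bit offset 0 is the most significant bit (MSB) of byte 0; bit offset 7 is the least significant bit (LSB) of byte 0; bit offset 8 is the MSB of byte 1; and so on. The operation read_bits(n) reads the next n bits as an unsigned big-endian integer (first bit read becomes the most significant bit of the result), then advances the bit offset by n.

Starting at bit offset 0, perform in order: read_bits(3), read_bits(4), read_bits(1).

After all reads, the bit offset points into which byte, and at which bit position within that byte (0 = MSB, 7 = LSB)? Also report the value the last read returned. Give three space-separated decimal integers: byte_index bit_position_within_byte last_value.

Answer: 1 0 0

Derivation:
Read 1: bits[0:3] width=3 -> value=5 (bin 101); offset now 3 = byte 0 bit 3; 29 bits remain
Read 2: bits[3:7] width=4 -> value=9 (bin 1001); offset now 7 = byte 0 bit 7; 25 bits remain
Read 3: bits[7:8] width=1 -> value=0 (bin 0); offset now 8 = byte 1 bit 0; 24 bits remain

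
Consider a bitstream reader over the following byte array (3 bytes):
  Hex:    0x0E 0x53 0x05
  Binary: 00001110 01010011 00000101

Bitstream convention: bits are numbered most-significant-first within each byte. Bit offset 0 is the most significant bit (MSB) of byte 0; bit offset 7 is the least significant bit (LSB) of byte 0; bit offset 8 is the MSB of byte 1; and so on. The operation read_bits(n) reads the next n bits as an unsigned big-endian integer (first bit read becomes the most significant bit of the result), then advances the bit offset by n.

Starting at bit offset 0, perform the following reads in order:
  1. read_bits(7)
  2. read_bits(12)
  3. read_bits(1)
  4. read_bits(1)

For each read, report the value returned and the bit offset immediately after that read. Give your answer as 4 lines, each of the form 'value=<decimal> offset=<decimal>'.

Read 1: bits[0:7] width=7 -> value=7 (bin 0000111); offset now 7 = byte 0 bit 7; 17 bits remain
Read 2: bits[7:19] width=12 -> value=664 (bin 001010011000); offset now 19 = byte 2 bit 3; 5 bits remain
Read 3: bits[19:20] width=1 -> value=0 (bin 0); offset now 20 = byte 2 bit 4; 4 bits remain
Read 4: bits[20:21] width=1 -> value=0 (bin 0); offset now 21 = byte 2 bit 5; 3 bits remain

Answer: value=7 offset=7
value=664 offset=19
value=0 offset=20
value=0 offset=21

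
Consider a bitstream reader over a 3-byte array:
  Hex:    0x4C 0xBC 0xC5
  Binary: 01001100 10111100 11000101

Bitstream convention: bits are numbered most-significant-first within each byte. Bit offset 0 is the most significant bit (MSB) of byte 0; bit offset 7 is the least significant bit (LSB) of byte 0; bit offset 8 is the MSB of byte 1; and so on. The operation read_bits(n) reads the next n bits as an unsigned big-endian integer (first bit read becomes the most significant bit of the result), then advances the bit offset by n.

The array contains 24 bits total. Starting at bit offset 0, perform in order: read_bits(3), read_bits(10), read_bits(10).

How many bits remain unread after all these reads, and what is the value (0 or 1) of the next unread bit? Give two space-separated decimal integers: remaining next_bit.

Answer: 1 1

Derivation:
Read 1: bits[0:3] width=3 -> value=2 (bin 010); offset now 3 = byte 0 bit 3; 21 bits remain
Read 2: bits[3:13] width=10 -> value=407 (bin 0110010111); offset now 13 = byte 1 bit 5; 11 bits remain
Read 3: bits[13:23] width=10 -> value=610 (bin 1001100010); offset now 23 = byte 2 bit 7; 1 bits remain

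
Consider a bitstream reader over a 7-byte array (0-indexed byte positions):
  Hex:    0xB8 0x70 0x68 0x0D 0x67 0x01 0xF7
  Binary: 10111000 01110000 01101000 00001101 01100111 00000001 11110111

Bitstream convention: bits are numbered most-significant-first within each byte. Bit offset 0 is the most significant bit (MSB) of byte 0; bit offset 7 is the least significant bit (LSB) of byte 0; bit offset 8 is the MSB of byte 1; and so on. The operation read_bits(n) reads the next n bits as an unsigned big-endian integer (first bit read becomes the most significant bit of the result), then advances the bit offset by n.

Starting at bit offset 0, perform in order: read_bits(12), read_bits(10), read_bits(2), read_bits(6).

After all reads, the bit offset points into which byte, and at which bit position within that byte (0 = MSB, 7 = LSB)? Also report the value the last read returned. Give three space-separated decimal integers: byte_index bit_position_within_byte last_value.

Read 1: bits[0:12] width=12 -> value=2951 (bin 101110000111); offset now 12 = byte 1 bit 4; 44 bits remain
Read 2: bits[12:22] width=10 -> value=26 (bin 0000011010); offset now 22 = byte 2 bit 6; 34 bits remain
Read 3: bits[22:24] width=2 -> value=0 (bin 00); offset now 24 = byte 3 bit 0; 32 bits remain
Read 4: bits[24:30] width=6 -> value=3 (bin 000011); offset now 30 = byte 3 bit 6; 26 bits remain

Answer: 3 6 3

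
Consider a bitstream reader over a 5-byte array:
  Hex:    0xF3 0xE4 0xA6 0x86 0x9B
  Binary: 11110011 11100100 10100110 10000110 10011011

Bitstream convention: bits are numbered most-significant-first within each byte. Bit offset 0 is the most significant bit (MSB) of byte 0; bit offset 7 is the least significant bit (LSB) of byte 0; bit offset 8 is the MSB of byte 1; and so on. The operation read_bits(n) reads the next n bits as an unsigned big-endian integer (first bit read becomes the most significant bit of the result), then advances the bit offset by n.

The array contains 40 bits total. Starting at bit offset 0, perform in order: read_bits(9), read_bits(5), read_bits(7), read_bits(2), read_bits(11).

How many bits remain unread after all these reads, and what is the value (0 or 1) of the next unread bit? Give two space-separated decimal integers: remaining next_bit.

Answer: 6 0

Derivation:
Read 1: bits[0:9] width=9 -> value=487 (bin 111100111); offset now 9 = byte 1 bit 1; 31 bits remain
Read 2: bits[9:14] width=5 -> value=25 (bin 11001); offset now 14 = byte 1 bit 6; 26 bits remain
Read 3: bits[14:21] width=7 -> value=20 (bin 0010100); offset now 21 = byte 2 bit 5; 19 bits remain
Read 4: bits[21:23] width=2 -> value=3 (bin 11); offset now 23 = byte 2 bit 7; 17 bits remain
Read 5: bits[23:34] width=11 -> value=538 (bin 01000011010); offset now 34 = byte 4 bit 2; 6 bits remain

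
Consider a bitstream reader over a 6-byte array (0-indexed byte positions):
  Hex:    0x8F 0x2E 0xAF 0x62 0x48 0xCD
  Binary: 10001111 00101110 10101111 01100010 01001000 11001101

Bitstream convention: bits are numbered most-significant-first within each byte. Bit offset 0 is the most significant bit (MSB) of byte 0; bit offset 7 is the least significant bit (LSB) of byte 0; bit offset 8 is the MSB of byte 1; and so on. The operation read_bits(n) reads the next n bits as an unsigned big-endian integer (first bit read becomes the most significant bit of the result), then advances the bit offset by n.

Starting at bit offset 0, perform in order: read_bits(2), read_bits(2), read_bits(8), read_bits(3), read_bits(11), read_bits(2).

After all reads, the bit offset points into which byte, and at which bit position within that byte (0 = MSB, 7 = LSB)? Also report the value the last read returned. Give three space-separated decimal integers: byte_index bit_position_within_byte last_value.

Read 1: bits[0:2] width=2 -> value=2 (bin 10); offset now 2 = byte 0 bit 2; 46 bits remain
Read 2: bits[2:4] width=2 -> value=0 (bin 00); offset now 4 = byte 0 bit 4; 44 bits remain
Read 3: bits[4:12] width=8 -> value=242 (bin 11110010); offset now 12 = byte 1 bit 4; 36 bits remain
Read 4: bits[12:15] width=3 -> value=7 (bin 111); offset now 15 = byte 1 bit 7; 33 bits remain
Read 5: bits[15:26] width=11 -> value=701 (bin 01010111101); offset now 26 = byte 3 bit 2; 22 bits remain
Read 6: bits[26:28] width=2 -> value=2 (bin 10); offset now 28 = byte 3 bit 4; 20 bits remain

Answer: 3 4 2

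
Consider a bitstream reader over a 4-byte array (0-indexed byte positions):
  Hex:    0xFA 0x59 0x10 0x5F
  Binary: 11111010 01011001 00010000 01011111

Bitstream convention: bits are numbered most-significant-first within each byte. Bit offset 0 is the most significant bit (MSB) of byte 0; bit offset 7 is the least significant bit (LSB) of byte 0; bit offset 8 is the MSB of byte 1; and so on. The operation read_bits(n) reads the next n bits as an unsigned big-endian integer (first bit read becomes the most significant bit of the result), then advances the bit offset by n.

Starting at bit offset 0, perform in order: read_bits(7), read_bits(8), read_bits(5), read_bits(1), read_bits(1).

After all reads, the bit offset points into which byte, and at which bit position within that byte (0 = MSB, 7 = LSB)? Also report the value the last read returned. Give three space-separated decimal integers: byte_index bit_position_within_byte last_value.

Answer: 2 6 0

Derivation:
Read 1: bits[0:7] width=7 -> value=125 (bin 1111101); offset now 7 = byte 0 bit 7; 25 bits remain
Read 2: bits[7:15] width=8 -> value=44 (bin 00101100); offset now 15 = byte 1 bit 7; 17 bits remain
Read 3: bits[15:20] width=5 -> value=17 (bin 10001); offset now 20 = byte 2 bit 4; 12 bits remain
Read 4: bits[20:21] width=1 -> value=0 (bin 0); offset now 21 = byte 2 bit 5; 11 bits remain
Read 5: bits[21:22] width=1 -> value=0 (bin 0); offset now 22 = byte 2 bit 6; 10 bits remain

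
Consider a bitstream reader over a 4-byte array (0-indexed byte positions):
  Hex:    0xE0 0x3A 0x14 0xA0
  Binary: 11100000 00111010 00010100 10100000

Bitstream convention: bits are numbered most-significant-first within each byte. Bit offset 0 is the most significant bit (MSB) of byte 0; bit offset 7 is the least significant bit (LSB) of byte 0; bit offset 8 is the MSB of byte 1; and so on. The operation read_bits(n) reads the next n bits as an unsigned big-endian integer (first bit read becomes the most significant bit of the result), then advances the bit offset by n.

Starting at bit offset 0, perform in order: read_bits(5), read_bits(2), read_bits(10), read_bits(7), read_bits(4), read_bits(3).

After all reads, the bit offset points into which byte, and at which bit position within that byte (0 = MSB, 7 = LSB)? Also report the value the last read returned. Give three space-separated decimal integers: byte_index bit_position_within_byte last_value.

Answer: 3 7 0

Derivation:
Read 1: bits[0:5] width=5 -> value=28 (bin 11100); offset now 5 = byte 0 bit 5; 27 bits remain
Read 2: bits[5:7] width=2 -> value=0 (bin 00); offset now 7 = byte 0 bit 7; 25 bits remain
Read 3: bits[7:17] width=10 -> value=116 (bin 0001110100); offset now 17 = byte 2 bit 1; 15 bits remain
Read 4: bits[17:24] width=7 -> value=20 (bin 0010100); offset now 24 = byte 3 bit 0; 8 bits remain
Read 5: bits[24:28] width=4 -> value=10 (bin 1010); offset now 28 = byte 3 bit 4; 4 bits remain
Read 6: bits[28:31] width=3 -> value=0 (bin 000); offset now 31 = byte 3 bit 7; 1 bits remain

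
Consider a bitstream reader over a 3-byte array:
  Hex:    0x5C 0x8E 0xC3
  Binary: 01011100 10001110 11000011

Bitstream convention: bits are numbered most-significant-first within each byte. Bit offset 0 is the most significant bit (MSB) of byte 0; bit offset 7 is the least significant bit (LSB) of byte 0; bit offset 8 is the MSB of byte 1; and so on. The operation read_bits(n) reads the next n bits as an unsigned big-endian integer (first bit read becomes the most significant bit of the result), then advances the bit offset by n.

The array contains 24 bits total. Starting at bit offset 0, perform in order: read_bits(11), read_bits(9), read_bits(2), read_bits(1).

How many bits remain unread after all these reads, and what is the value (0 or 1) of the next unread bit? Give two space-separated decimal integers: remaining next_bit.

Read 1: bits[0:11] width=11 -> value=740 (bin 01011100100); offset now 11 = byte 1 bit 3; 13 bits remain
Read 2: bits[11:20] width=9 -> value=236 (bin 011101100); offset now 20 = byte 2 bit 4; 4 bits remain
Read 3: bits[20:22] width=2 -> value=0 (bin 00); offset now 22 = byte 2 bit 6; 2 bits remain
Read 4: bits[22:23] width=1 -> value=1 (bin 1); offset now 23 = byte 2 bit 7; 1 bits remain

Answer: 1 1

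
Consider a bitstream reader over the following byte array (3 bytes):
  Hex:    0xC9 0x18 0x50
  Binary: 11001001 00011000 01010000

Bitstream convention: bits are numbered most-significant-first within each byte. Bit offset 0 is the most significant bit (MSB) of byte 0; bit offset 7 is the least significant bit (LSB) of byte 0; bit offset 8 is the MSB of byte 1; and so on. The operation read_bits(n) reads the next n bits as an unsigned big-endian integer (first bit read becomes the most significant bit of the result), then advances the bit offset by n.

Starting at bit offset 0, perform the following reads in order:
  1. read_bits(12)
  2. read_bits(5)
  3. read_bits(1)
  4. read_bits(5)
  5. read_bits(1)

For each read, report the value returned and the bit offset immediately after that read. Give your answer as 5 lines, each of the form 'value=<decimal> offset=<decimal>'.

Read 1: bits[0:12] width=12 -> value=3217 (bin 110010010001); offset now 12 = byte 1 bit 4; 12 bits remain
Read 2: bits[12:17] width=5 -> value=16 (bin 10000); offset now 17 = byte 2 bit 1; 7 bits remain
Read 3: bits[17:18] width=1 -> value=1 (bin 1); offset now 18 = byte 2 bit 2; 6 bits remain
Read 4: bits[18:23] width=5 -> value=8 (bin 01000); offset now 23 = byte 2 bit 7; 1 bits remain
Read 5: bits[23:24] width=1 -> value=0 (bin 0); offset now 24 = byte 3 bit 0; 0 bits remain

Answer: value=3217 offset=12
value=16 offset=17
value=1 offset=18
value=8 offset=23
value=0 offset=24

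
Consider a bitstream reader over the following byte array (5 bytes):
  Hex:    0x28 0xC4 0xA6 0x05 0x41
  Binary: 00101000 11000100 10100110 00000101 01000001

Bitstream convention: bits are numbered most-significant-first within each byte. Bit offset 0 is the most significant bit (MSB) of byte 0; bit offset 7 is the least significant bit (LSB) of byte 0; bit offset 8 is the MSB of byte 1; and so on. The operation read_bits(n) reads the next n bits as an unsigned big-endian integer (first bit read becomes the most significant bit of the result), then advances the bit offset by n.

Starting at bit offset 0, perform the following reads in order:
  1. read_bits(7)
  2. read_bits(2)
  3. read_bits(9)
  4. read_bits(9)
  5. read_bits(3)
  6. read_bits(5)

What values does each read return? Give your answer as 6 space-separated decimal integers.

Answer: 20 1 274 304 1 10

Derivation:
Read 1: bits[0:7] width=7 -> value=20 (bin 0010100); offset now 7 = byte 0 bit 7; 33 bits remain
Read 2: bits[7:9] width=2 -> value=1 (bin 01); offset now 9 = byte 1 bit 1; 31 bits remain
Read 3: bits[9:18] width=9 -> value=274 (bin 100010010); offset now 18 = byte 2 bit 2; 22 bits remain
Read 4: bits[18:27] width=9 -> value=304 (bin 100110000); offset now 27 = byte 3 bit 3; 13 bits remain
Read 5: bits[27:30] width=3 -> value=1 (bin 001); offset now 30 = byte 3 bit 6; 10 bits remain
Read 6: bits[30:35] width=5 -> value=10 (bin 01010); offset now 35 = byte 4 bit 3; 5 bits remain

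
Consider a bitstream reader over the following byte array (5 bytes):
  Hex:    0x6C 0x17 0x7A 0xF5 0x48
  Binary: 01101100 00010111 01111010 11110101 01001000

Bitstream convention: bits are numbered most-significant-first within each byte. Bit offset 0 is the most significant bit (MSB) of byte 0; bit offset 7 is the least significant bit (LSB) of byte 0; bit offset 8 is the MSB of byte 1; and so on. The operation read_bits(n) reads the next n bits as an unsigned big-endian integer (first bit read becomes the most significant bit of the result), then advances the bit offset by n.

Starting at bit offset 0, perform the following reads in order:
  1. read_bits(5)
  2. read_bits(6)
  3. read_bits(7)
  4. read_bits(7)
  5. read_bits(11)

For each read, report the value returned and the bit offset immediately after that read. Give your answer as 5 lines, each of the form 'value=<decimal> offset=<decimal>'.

Answer: value=13 offset=5
value=32 offset=11
value=93 offset=18
value=117 offset=25
value=1876 offset=36

Derivation:
Read 1: bits[0:5] width=5 -> value=13 (bin 01101); offset now 5 = byte 0 bit 5; 35 bits remain
Read 2: bits[5:11] width=6 -> value=32 (bin 100000); offset now 11 = byte 1 bit 3; 29 bits remain
Read 3: bits[11:18] width=7 -> value=93 (bin 1011101); offset now 18 = byte 2 bit 2; 22 bits remain
Read 4: bits[18:25] width=7 -> value=117 (bin 1110101); offset now 25 = byte 3 bit 1; 15 bits remain
Read 5: bits[25:36] width=11 -> value=1876 (bin 11101010100); offset now 36 = byte 4 bit 4; 4 bits remain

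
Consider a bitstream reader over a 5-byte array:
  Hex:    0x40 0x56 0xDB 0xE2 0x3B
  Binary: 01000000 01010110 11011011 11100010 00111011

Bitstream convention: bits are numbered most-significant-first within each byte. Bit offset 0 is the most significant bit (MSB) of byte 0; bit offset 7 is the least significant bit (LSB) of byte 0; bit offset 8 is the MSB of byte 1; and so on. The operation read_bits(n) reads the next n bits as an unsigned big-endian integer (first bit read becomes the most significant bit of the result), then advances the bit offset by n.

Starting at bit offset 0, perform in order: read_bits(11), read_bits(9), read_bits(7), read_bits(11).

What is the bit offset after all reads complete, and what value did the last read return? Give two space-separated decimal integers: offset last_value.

Read 1: bits[0:11] width=11 -> value=514 (bin 01000000010); offset now 11 = byte 1 bit 3; 29 bits remain
Read 2: bits[11:20] width=9 -> value=365 (bin 101101101); offset now 20 = byte 2 bit 4; 20 bits remain
Read 3: bits[20:27] width=7 -> value=95 (bin 1011111); offset now 27 = byte 3 bit 3; 13 bits remain
Read 4: bits[27:38] width=11 -> value=142 (bin 00010001110); offset now 38 = byte 4 bit 6; 2 bits remain

Answer: 38 142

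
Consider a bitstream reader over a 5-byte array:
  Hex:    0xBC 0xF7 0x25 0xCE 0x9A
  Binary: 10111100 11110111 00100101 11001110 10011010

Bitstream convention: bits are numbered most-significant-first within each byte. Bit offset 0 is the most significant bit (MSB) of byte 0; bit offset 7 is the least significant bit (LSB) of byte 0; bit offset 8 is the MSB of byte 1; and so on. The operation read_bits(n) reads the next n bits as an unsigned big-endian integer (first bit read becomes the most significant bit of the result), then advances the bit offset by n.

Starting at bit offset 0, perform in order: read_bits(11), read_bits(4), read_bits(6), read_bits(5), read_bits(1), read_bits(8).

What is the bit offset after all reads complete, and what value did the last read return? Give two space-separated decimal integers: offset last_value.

Answer: 35 116

Derivation:
Read 1: bits[0:11] width=11 -> value=1511 (bin 10111100111); offset now 11 = byte 1 bit 3; 29 bits remain
Read 2: bits[11:15] width=4 -> value=11 (bin 1011); offset now 15 = byte 1 bit 7; 25 bits remain
Read 3: bits[15:21] width=6 -> value=36 (bin 100100); offset now 21 = byte 2 bit 5; 19 bits remain
Read 4: bits[21:26] width=5 -> value=23 (bin 10111); offset now 26 = byte 3 bit 2; 14 bits remain
Read 5: bits[26:27] width=1 -> value=0 (bin 0); offset now 27 = byte 3 bit 3; 13 bits remain
Read 6: bits[27:35] width=8 -> value=116 (bin 01110100); offset now 35 = byte 4 bit 3; 5 bits remain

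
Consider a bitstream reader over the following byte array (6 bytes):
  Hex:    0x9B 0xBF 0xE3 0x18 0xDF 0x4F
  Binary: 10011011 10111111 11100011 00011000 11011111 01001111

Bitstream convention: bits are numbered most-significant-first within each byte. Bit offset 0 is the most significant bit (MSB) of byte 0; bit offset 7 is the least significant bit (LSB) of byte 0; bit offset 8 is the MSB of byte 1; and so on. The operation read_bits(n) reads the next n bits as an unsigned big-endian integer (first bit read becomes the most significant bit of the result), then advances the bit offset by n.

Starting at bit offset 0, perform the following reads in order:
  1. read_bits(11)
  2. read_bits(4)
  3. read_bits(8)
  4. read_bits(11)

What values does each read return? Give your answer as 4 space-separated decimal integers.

Answer: 1245 15 241 1123

Derivation:
Read 1: bits[0:11] width=11 -> value=1245 (bin 10011011101); offset now 11 = byte 1 bit 3; 37 bits remain
Read 2: bits[11:15] width=4 -> value=15 (bin 1111); offset now 15 = byte 1 bit 7; 33 bits remain
Read 3: bits[15:23] width=8 -> value=241 (bin 11110001); offset now 23 = byte 2 bit 7; 25 bits remain
Read 4: bits[23:34] width=11 -> value=1123 (bin 10001100011); offset now 34 = byte 4 bit 2; 14 bits remain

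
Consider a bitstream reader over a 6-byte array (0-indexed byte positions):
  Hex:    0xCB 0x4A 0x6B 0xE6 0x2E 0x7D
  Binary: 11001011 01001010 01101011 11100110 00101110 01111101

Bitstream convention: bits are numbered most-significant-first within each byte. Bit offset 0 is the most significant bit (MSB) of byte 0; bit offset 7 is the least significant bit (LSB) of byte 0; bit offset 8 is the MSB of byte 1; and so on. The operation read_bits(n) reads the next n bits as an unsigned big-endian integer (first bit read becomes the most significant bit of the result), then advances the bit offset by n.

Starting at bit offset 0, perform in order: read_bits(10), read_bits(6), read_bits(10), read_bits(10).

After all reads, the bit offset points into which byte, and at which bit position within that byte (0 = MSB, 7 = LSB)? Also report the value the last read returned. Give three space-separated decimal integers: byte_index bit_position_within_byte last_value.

Read 1: bits[0:10] width=10 -> value=813 (bin 1100101101); offset now 10 = byte 1 bit 2; 38 bits remain
Read 2: bits[10:16] width=6 -> value=10 (bin 001010); offset now 16 = byte 2 bit 0; 32 bits remain
Read 3: bits[16:26] width=10 -> value=431 (bin 0110101111); offset now 26 = byte 3 bit 2; 22 bits remain
Read 4: bits[26:36] width=10 -> value=610 (bin 1001100010); offset now 36 = byte 4 bit 4; 12 bits remain

Answer: 4 4 610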